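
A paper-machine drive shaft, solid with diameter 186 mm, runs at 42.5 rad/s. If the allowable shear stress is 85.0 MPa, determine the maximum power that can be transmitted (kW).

4560 kW

J = πd⁴/32 = π(0.186)⁴/32 = 1.175×10^-4 m⁴.
T_max = τ_allow·J/r = 8.50×10^7 × 1.175×10^-4 / 0.0930 = 107400 N·m.
ω = 42.5 rad/s, so P_max = T_max·ω = 4.564×10^6 W.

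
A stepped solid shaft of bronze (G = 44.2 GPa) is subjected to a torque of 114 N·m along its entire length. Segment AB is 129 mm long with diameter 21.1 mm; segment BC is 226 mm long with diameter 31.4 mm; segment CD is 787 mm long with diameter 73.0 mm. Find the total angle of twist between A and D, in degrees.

J_AB = π(0.0211)⁴/32 = 1.95×10^-8 m⁴; J_BC = π(0.0314)⁴/32 = 9.54×10^-8 m⁴; J_CD = π(0.0730)⁴/32 = 2.79×10^-6 m⁴.
θ = (T/G)·Σ L_i/J_i = (114.0/44.2×10⁹)·(0.129/1.95×10^-8 + 0.226/9.54×10^-8 + 0.787/2.79×10^-6) = 0.02393 rad.

1.37°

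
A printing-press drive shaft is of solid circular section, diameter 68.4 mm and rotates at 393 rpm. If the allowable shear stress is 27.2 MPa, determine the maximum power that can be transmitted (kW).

J = πd⁴/32 = π(0.0684)⁴/32 = 2.149×10^-6 m⁴.
T_max = τ_allow·J/r = 2.72×10^7 × 2.149×10^-6 / 0.0342 = 1709 N·m.
ω = 2π·393/60 = 41.15 rad/s, so P_max = T_max·ω = 7.034×10^4 W.

70.3 kW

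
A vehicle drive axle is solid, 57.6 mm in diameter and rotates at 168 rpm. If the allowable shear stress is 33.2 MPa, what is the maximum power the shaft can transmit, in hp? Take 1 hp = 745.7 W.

J = πd⁴/32 = π(0.0576)⁴/32 = 1.081×10^-6 m⁴.
T_max = τ_allow·J/r = 3.32×10^7 × 1.081×10^-6 / 0.0288 = 1246 N·m.
ω = 2π·168/60 = 17.59 rad/s, so P_max = T_max·ω = 2.192×10^4 W.

29.4 hp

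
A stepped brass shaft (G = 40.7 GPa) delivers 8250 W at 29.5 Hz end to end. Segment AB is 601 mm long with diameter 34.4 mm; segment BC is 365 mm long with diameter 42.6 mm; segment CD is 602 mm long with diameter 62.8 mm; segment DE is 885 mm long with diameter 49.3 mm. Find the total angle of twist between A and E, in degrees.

ω = 2π·29.5 = 185.4 rad/s, so T = P/ω = 8250 / 185.4 = 44.51 N·m.
J_AB = π(0.0344)⁴/32 = 1.37×10^-7 m⁴; J_BC = π(0.0426)⁴/32 = 3.23×10^-7 m⁴; J_CD = π(0.0628)⁴/32 = 1.53×10^-6 m⁴; J_DE = π(0.0493)⁴/32 = 5.80×10^-7 m⁴.
θ = (T/G)·Σ L_i/J_i = (44.51/40.7×10⁹)·(0.601/1.37×10^-7 + 0.365/3.23×10^-7 + 0.602/1.53×10^-6 + 0.885/5.80×10^-7) = 8.115×10^-3 rad.

0.465°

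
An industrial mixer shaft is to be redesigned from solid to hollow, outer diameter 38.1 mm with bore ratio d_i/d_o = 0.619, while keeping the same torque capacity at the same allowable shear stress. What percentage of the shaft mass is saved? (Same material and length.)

Equal τ_max and T ⇒ the solid shaft needs d_s³ = d_o³(1−k⁴), so d_s = 38.1·(1−0.619⁴)^(1/3) = 36.14 mm.
Area ratio A_h/A_s = d_o²(1−k²)/d_s² = (1−k²)/(1−k⁴)^(2/3) = 0.6857.
Mass saving = 1 − 0.6857 = 31.4 %.

31.4 %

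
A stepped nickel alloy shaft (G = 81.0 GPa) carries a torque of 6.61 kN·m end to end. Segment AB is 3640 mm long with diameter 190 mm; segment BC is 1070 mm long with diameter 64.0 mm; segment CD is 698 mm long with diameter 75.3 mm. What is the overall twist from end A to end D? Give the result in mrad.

J_AB = π(0.190)⁴/32 = 1.28×10^-4 m⁴; J_BC = π(0.0640)⁴/32 = 1.65×10^-6 m⁴; J_CD = π(0.0753)⁴/32 = 3.16×10^-6 m⁴.
θ = (T/G)·Σ L_i/J_i = (6610/81.0×10⁹)·(3.64/1.28×10^-4 + 1.07/1.65×10^-6 + 0.698/3.16×10^-6) = 0.07338 rad.

73.4 mrad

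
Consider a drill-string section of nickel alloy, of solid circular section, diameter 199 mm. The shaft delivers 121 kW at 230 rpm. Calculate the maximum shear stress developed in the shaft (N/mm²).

3.25 N/mm²

ω = 2π·230/60 = 24.09 rad/s, so T = P/ω = 121×10³ / 24.09 = 5024 N·m.
J = πd⁴/32 = π(0.199)⁴/32 = 1.540×10^-4 m⁴.
τ_max = T·r/J = 5024 × 0.0995 / 1.540×10^-4 = 3.247×10^6 Pa.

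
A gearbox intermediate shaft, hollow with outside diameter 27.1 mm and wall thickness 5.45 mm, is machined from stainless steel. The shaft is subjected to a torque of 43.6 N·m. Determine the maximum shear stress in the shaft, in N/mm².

J = π(d_o⁴ − d_i⁴)/32 = π(0.0271⁴ − 0.0162⁴)/32 = 4.619×10^-8 m⁴.
τ_max = T·r/J = 43.60 × 0.0136 / 4.619×10^-8 = 1.279×10^7 Pa.

12.8 N/mm²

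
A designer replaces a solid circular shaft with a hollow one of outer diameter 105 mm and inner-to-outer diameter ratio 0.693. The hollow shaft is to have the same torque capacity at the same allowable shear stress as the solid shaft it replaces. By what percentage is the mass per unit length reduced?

Equal τ_max and T ⇒ the solid shaft needs d_s³ = d_o³(1−k⁴), so d_s = 105·(1−0.693⁴)^(1/3) = 96.21 mm.
Area ratio A_h/A_s = d_o²(1−k²)/d_s² = (1−k²)/(1−k⁴)^(2/3) = 0.6190.
Mass saving = 1 − 0.6190 = 38.1 %.

38.1 %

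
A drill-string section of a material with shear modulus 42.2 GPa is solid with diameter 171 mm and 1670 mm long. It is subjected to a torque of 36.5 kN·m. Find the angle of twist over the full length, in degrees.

J = πd⁴/32 = π(0.171)⁴/32 = 8.394×10^-5 m⁴.
θ = T·L/(G·J) = 36500 × 1.67 / (42.2×10⁹ × 8.394×10^-5) = 0.01721 rad.

0.986°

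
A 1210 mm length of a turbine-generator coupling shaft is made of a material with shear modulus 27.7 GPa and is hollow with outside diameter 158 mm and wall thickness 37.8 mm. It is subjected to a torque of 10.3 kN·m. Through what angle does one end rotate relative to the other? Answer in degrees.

0.455°

J = π(d_o⁴ − d_i⁴)/32 = π(0.158⁴ − 0.0824⁴)/32 = 5.666×10^-5 m⁴.
θ = T·L/(G·J) = 10300 × 1.21 / (27.7×10⁹ × 5.666×10^-5) = 7.941×10^-3 rad.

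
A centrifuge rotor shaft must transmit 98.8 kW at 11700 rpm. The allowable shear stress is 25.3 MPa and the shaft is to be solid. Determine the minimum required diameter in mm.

ω = 2π·11700/60 = 1225 rad/s, so T = P/ω = 98.8×10³ / 1225 = 80.64 N·m.
For a solid shaft τ_max = 16T/(πd³), so d = (16T/(π τ_allow))^(1/3) = (16·80.64/(π·2.53×10^7))^(1/3) = 0.02532 m.

25.3 mm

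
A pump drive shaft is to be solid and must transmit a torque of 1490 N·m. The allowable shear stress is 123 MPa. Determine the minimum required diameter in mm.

39.5 mm

For a solid shaft τ_max = 16T/(πd³), so d = (16T/(π τ_allow))^(1/3) = (16·1490/(π·1.23×10^8))^(1/3) = 0.03951 m.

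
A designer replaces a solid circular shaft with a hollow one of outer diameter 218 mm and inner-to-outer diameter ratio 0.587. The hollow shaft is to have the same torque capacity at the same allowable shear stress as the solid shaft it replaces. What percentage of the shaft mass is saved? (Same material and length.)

28.7 %

Equal τ_max and T ⇒ the solid shaft needs d_s³ = d_o³(1−k⁴), so d_s = 218·(1−0.587⁴)^(1/3) = 209.0 mm.
Area ratio A_h/A_s = d_o²(1−k²)/d_s² = (1−k²)/(1−k⁴)^(2/3) = 0.7131.
Mass saving = 1 − 0.7131 = 28.7 %.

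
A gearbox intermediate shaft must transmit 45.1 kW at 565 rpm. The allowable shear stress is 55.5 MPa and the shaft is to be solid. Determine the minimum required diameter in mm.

41.2 mm

ω = 2π·565/60 = 59.17 rad/s, so T = P/ω = 45.1×10³ / 59.17 = 762.3 N·m.
For a solid shaft τ_max = 16T/(πd³), so d = (16T/(π τ_allow))^(1/3) = (16·762.3/(π·5.55×10^7))^(1/3) = 0.04120 m.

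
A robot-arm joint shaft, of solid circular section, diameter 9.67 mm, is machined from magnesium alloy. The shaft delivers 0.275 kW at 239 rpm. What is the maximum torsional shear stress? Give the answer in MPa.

ω = 2π·239/60 = 25.03 rad/s, so T = P/ω = 0.275×10³ / 25.03 = 10.99 N·m.
J = πd⁴/32 = π(0.00967)⁴/32 = 8.584×10^-10 m⁴.
τ_max = T·r/J = 10.99 × 0.00483 / 8.584×10^-10 = 6.189×10^7 Pa.

61.9 MPa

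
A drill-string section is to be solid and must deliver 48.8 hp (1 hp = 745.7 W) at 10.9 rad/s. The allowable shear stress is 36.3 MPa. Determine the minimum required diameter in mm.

77.7 mm

ω = 10.9 rad/s, so T = P/ω = 48.8×745.7 / 10.90 = 3339 N·m.
For a solid shaft τ_max = 16T/(πd³), so d = (16T/(π τ_allow))^(1/3) = (16·3339/(π·3.63×10^7))^(1/3) = 0.07766 m.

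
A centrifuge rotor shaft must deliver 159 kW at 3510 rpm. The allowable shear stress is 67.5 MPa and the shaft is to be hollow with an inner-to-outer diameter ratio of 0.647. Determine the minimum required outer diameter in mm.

ω = 2π·3510/60 = 367.6 rad/s, so T = P/ω = 159×10³ / 367.6 = 432.6 N·m.
For a hollow shaft with d_i/d_o = 0.647: τ_max = 16T/(π d_o³ (1−k⁴)), so d_o = [16T/(π τ_allow (1−k⁴))]^(1/3) = [16·432.6/(π·6.75×10^7·0.8248)]^(1/3) = 0.03408 m.

34.1 mm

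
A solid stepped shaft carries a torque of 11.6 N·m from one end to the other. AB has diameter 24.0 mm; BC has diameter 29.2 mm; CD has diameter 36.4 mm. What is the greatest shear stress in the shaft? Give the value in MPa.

4.27 MPa

Under the same torque, τ_max = 16T/(πd³) is largest where d is smallest — segment AB (d = 24.0 mm).
τ_max = 16·11.60/(π·(0.0240)³) = 4.274×10^6 Pa.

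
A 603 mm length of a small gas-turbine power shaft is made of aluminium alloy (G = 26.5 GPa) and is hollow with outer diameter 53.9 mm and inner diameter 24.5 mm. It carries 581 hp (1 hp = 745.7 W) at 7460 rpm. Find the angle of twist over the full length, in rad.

0.0159 rad

ω = 2π·7460/60 = 781.2 rad/s, so T = P/ω = 581×745.7 / 781.2 = 554.6 N·m.
J = π(d_o⁴ − d_i⁴)/32 = π(0.0539⁴ − 0.0245⁴)/32 = 7.932×10^-7 m⁴.
θ = T·L/(G·J) = 554.6 × 0.603 / (26.5×10⁹ × 7.932×10^-7) = 0.01591 rad.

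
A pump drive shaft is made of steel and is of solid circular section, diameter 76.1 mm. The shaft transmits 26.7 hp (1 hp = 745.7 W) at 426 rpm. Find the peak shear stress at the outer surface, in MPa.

ω = 2π·426/60 = 44.61 rad/s, so T = P/ω = 26.7×745.7 / 44.61 = 446.3 N·m.
J = πd⁴/32 = π(0.0761)⁴/32 = 3.293×10^-6 m⁴.
τ_max = T·r/J = 446.3 × 0.0381 / 3.293×10^-6 = 5.158×10^6 Pa.

5.16 MPa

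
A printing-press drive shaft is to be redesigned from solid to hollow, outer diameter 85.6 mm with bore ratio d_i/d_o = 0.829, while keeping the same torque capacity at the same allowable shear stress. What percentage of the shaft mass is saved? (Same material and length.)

52.1 %

Equal τ_max and T ⇒ the solid shaft needs d_s³ = d_o³(1−k⁴), so d_s = 85.6·(1−0.829⁴)^(1/3) = 69.17 mm.
Area ratio A_h/A_s = d_o²(1−k²)/d_s² = (1−k²)/(1−k⁴)^(2/3) = 0.4789.
Mass saving = 1 − 0.4789 = 52.1 %.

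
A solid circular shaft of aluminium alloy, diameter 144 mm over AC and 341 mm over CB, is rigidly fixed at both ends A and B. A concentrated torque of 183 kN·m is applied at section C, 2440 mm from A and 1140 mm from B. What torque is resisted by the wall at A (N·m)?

Compatibility: T_A·a/J_AC = T_B·b/J_CB with T_A + T_B = T₀.
J_AC = 4.22×10^-5 m⁴, J_CB = 1.33×10^-3 m⁴, so T_A = T₀·(J_AC/a)/((J_AC/a)+(J_CB/b)) = 2679 N·m, T_B = 180300 N·m.

2680 N·m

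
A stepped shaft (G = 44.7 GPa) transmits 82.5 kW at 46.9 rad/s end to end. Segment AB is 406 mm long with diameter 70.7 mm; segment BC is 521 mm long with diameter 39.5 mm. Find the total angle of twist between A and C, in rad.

ω = 46.9 rad/s, so T = P/ω = 82.5×10³ / 46.90 = 1759 N·m.
J_AB = π(0.0707)⁴/32 = 2.45×10^-6 m⁴; J_BC = π(0.0395)⁴/32 = 2.39×10^-7 m⁴.
θ = (T/G)·Σ L_i/J_i = (1759/44.7×10⁹)·(0.406/2.45×10^-6 + 0.521/2.39×10^-7) = 0.09230 rad.

0.0923 rad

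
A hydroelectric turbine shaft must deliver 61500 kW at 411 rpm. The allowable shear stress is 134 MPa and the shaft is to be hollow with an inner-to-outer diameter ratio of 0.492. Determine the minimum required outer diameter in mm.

386 mm

ω = 2π·411/60 = 43.04 rad/s, so T = P/ω = 61500×10³ / 43.04 = 1.429e6 N·m.
For a hollow shaft with d_i/d_o = 0.492: τ_max = 16T/(π d_o³ (1−k⁴)), so d_o = [16T/(π τ_allow (1−k⁴))]^(1/3) = [16·1.429e6/(π·1.34×10^8·0.9414)]^(1/3) = 0.3864 m.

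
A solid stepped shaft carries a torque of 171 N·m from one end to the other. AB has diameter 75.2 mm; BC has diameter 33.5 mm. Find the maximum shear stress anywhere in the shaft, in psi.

3360 psi

Under the same torque, τ_max = 16T/(πd³) is largest where d is smallest — segment BC (d = 33.5 mm).
τ_max = 16·171.0/(π·(0.0335)³) = 2.316×10^7 Pa.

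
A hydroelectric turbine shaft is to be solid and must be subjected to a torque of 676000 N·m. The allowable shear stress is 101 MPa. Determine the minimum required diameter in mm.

For a solid shaft τ_max = 16T/(πd³), so d = (16T/(π τ_allow))^(1/3) = (16·676000/(π·1.01×10^8))^(1/3) = 0.3242 m.

324 mm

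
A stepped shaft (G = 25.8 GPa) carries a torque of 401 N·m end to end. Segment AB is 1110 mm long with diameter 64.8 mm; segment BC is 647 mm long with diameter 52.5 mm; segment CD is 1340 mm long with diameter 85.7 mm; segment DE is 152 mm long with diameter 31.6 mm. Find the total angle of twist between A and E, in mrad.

J_AB = π(0.0648)⁴/32 = 1.73×10^-6 m⁴; J_BC = π(0.0525)⁴/32 = 7.46×10^-7 m⁴; J_CD = π(0.0857)⁴/32 = 5.30×10^-6 m⁴; J_DE = π(0.0316)⁴/32 = 9.79×10^-8 m⁴.
θ = (T/G)·Σ L_i/J_i = (401.0/25.8×10⁹)·(1.11/1.73×10^-6 + 0.647/7.46×10^-7 + 1.34/5.30×10^-6 + 0.152/9.79×10^-8) = 0.05152 rad.

51.5 mrad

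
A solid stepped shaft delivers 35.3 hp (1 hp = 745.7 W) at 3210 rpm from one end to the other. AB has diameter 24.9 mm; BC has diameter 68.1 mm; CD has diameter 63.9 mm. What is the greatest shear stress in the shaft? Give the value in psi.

3750 psi

ω = 2π·3210/60 = 336.2 rad/s, so T = P/ω = 35.3×745.7 / 336.2 = 78.31 N·m.
Under the same torque, τ_max = 16T/(πd³) is largest where d is smallest — segment AB (d = 24.9 mm).
τ_max = 16·78.31/(π·(0.0249)³) = 2.583×10^7 Pa.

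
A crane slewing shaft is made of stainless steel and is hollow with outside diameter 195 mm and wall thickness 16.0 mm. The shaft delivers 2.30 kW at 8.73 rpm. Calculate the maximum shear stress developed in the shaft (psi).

490 psi

ω = 2π·8.73/60 = 0.9142 rad/s, so T = P/ω = 2.30×10³ / 0.9142 = 2516 N·m.
J = π(d_o⁴ − d_i⁴)/32 = π(0.195⁴ − 0.163⁴)/32 = 7.265×10^-5 m⁴.
τ_max = T·r/J = 2516 × 0.0975 / 7.265×10^-5 = 3.376×10^6 Pa.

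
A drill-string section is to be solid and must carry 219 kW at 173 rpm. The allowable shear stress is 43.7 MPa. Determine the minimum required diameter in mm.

ω = 2π·173/60 = 18.12 rad/s, so T = P/ω = 219×10³ / 18.12 = 12090 N·m.
For a solid shaft τ_max = 16T/(πd³), so d = (16T/(π τ_allow))^(1/3) = (16·12090/(π·4.37×10^7))^(1/3) = 0.1121 m.

112 mm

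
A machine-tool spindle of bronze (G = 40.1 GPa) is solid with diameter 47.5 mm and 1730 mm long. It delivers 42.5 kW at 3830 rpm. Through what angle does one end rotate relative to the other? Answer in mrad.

9.15 mrad

ω = 2π·3830/60 = 401.1 rad/s, so T = P/ω = 42.5×10³ / 401.1 = 106.0 N·m.
J = πd⁴/32 = π(0.0475)⁴/32 = 4.998×10^-7 m⁴.
θ = T·L/(G·J) = 106.0 × 1.73 / (40.1×10⁹ × 4.998×10^-7) = 9.147×10^-3 rad.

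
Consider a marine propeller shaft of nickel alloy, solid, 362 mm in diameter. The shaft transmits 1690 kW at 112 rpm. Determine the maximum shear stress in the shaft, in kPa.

ω = 2π·112/60 = 11.73 rad/s, so T = P/ω = 1690×10³ / 11.73 = 144100 N·m.
J = πd⁴/32 = π(0.362)⁴/32 = 1.686×10^-3 m⁴.
τ_max = T·r/J = 144100 × 0.181 / 1.686×10^-3 = 1.547×10^7 Pa.

15500 kPa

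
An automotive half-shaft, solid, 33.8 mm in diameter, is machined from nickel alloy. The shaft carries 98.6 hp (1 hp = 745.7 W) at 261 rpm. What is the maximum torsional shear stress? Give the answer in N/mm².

ω = 2π·261/60 = 27.33 rad/s, so T = P/ω = 98.6×745.7 / 27.33 = 2690 N·m.
J = πd⁴/32 = π(0.0338)⁴/32 = 1.281×10^-7 m⁴.
τ_max = T·r/J = 2690 × 0.0169 / 1.281×10^-7 = 3.548×10^8 Pa.

355 N/mm²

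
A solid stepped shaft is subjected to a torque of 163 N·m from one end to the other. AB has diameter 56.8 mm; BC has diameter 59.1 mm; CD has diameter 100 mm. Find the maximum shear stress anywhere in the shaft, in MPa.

Under the same torque, τ_max = 16T/(πd³) is largest where d is smallest — segment AB (d = 56.8 mm).
τ_max = 16·163.0/(π·(0.0568)³) = 4.530×10^6 Pa.

4.53 MPa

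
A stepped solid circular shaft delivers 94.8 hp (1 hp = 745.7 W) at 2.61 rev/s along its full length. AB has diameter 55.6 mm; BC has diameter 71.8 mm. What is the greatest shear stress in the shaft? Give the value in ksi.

18.5 ksi

ω = 2π·2.61 = 16.40 rad/s, so T = P/ω = 94.8×745.7 / 16.40 = 4311 N·m.
Under the same torque, τ_max = 16T/(πd³) is largest where d is smallest — segment AB (d = 55.6 mm).
τ_max = 16·4311/(π·(0.0556)³) = 1.277×10^8 Pa.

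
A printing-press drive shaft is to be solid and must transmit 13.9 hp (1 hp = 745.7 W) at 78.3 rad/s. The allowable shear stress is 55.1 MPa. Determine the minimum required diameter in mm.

ω = 78.3 rad/s, so T = P/ω = 13.9×745.7 / 78.30 = 132.4 N·m.
For a solid shaft τ_max = 16T/(πd³), so d = (16T/(π τ_allow))^(1/3) = (16·132.4/(π·5.51×10^7))^(1/3) = 0.02304 m.

23.0 mm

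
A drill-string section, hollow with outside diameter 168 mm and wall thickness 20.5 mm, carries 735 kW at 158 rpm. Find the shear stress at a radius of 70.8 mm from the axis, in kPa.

ω = 2π·158/60 = 16.55 rad/s, so T = P/ω = 735×10³ / 16.55 = 44420 N·m.
J = π(d_o⁴ − d_i⁴)/32 = π(0.168⁴ − 0.127⁴)/32 = 5.267×10^-5 m⁴.
Shear stress varies linearly with radius: τ = T·r/J = 44420 × 0.0708 / 5.267×10^-5 = 5.972×10^7 Pa.

59700 kPa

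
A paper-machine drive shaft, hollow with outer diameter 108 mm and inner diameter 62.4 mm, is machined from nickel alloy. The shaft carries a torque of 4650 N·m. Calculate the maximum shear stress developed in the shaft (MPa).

J = π(d_o⁴ − d_i⁴)/32 = π(0.108⁴ − 0.0624⁴)/32 = 1.187×10^-5 m⁴.
τ_max = T·r/J = 4650 × 0.0540 / 1.187×10^-5 = 2.116×10^7 Pa.

21.2 MPa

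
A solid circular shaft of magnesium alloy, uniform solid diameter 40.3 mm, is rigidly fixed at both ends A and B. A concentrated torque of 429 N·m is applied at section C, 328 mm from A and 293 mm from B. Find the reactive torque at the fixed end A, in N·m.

With uniform GJ and both ends fixed, compatibility θ_AC = θ_CB gives T_A·a = T_B·b, together with T_A + T_B = T₀.
T_A = T₀·b/(a+b) = 429.0·293/621.0 = 202.4 N·m; T_B = 226.6 N·m.

202 N·m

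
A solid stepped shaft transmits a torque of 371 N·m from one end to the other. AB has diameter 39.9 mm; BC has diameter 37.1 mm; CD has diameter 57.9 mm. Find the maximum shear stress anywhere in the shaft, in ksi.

5.37 ksi

Under the same torque, τ_max = 16T/(πd³) is largest where d is smallest — segment BC (d = 37.1 mm).
τ_max = 16·371.0/(π·(0.0371)³) = 3.700×10^7 Pa.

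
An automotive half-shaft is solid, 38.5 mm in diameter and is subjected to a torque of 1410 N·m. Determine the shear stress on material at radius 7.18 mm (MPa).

46.9 MPa

J = πd⁴/32 = π(0.0385)⁴/32 = 2.157×10^-7 m⁴.
Shear stress varies linearly with radius: τ = T·r/J = 1410 × 0.00718 / 2.157×10^-7 = 4.694×10^7 Pa.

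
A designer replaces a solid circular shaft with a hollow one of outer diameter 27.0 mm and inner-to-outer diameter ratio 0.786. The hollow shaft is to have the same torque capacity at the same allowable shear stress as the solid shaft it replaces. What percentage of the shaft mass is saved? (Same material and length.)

47.3 %

Equal τ_max and T ⇒ the solid shaft needs d_s³ = d_o³(1−k⁴), so d_s = 27.0·(1−0.786⁴)^(1/3) = 23.00 mm.
Area ratio A_h/A_s = d_o²(1−k²)/d_s² = (1−k²)/(1−k⁴)^(2/3) = 0.5266.
Mass saving = 1 − 0.5266 = 47.3 %.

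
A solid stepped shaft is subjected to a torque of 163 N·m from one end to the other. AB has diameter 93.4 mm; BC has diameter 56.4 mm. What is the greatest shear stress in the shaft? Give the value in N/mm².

4.63 N/mm²

Under the same torque, τ_max = 16T/(πd³) is largest where d is smallest — segment BC (d = 56.4 mm).
τ_max = 16·163.0/(π·(0.0564)³) = 4.627×10^6 Pa.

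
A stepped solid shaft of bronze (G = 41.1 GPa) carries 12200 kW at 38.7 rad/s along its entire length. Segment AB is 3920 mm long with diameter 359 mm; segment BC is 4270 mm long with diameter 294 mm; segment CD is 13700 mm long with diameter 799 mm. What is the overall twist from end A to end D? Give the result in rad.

ω = 38.7 rad/s, so T = P/ω = 12200×10³ / 38.70 = 315200 N·m.
J_AB = π(0.359)⁴/32 = 1.63×10^-3 m⁴; J_BC = π(0.294)⁴/32 = 7.33×10^-4 m⁴; J_CD = π(0.799)⁴/32 = 0.0400 m⁴.
θ = (T/G)·Σ L_i/J_i = (315200/41.1×10⁹)·(3.92/1.63×10^-3 + 4.27/7.33×10^-4 + 13.7/0.0400) = 0.06572 rad.

0.0657 rad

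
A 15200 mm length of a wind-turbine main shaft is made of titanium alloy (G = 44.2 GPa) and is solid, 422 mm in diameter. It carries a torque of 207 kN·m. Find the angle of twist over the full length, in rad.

0.0229 rad

J = πd⁴/32 = π(0.422)⁴/32 = 3.114×10^-3 m⁴.
θ = T·L/(G·J) = 207000 × 15.2 / (44.2×10⁹ × 3.114×10^-3) = 0.02286 rad.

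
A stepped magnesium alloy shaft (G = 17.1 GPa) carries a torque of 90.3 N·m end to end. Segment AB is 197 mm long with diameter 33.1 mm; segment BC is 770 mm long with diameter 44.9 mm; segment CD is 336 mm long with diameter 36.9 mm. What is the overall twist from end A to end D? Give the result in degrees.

J_AB = π(0.0331)⁴/32 = 1.18×10^-7 m⁴; J_BC = π(0.0449)⁴/32 = 3.99×10^-7 m⁴; J_CD = π(0.0369)⁴/32 = 1.82×10^-7 m⁴.
θ = (T/G)·Σ L_i/J_i = (90.30/17.1×10⁹)·(0.197/1.18×10^-7 + 0.770/3.99×10^-7 + 0.336/1.82×10^-7) = 0.02877 rad.

1.65°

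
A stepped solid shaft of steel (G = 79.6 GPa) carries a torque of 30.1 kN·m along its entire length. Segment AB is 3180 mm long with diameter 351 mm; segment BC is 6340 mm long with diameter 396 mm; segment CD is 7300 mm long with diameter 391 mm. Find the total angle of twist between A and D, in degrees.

J_AB = π(0.351)⁴/32 = 1.49×10^-3 m⁴; J_BC = π(0.396)⁴/32 = 2.41×10^-3 m⁴; J_CD = π(0.391)⁴/32 = 2.29×10^-3 m⁴.
θ = (T/G)·Σ L_i/J_i = (30100/79.6×10⁹)·(3.18/1.49×10^-3 + 6.34/2.41×10^-3 + 7.30/2.29×10^-3) = 3.003×10^-3 rad.

0.172°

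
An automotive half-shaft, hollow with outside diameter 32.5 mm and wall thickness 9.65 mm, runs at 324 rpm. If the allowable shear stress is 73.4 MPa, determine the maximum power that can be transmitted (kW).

16.3 kW

J = π(d_o⁴ − d_i⁴)/32 = π(0.0325⁴ − 0.0132⁴)/32 = 1.065×10^-7 m⁴.
T_max = τ_allow·J/r = 7.34×10^7 × 1.065×10^-7 / 0.0163 = 481.3 N·m.
ω = 2π·324/60 = 33.93 rad/s, so P_max = T_max·ω = 1.633×10^4 W.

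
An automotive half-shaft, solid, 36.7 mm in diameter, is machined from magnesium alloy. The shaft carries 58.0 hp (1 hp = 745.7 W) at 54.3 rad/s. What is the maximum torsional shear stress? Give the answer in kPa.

ω = 54.3 rad/s, so T = P/ω = 58.0×745.7 / 54.30 = 796.5 N·m.
J = πd⁴/32 = π(0.0367)⁴/32 = 1.781×10^-7 m⁴.
τ_max = T·r/J = 796.5 × 0.0184 / 1.781×10^-7 = 8.207×10^7 Pa.

82100 kPa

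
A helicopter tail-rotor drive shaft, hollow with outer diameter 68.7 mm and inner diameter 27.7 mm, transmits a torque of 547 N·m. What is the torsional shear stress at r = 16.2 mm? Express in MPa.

J = π(d_o⁴ − d_i⁴)/32 = π(0.0687⁴ − 0.0277⁴)/32 = 2.129×10^-6 m⁴.
Shear stress varies linearly with radius: τ = T·r/J = 547.0 × 0.0162 / 2.129×10^-6 = 4.162×10^6 Pa.

4.16 MPa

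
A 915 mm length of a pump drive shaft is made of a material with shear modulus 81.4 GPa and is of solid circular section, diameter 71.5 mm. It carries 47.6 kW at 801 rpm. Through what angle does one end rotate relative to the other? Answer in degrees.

ω = 2π·801/60 = 83.88 rad/s, so T = P/ω = 47.6×10³ / 83.88 = 567.5 N·m.
J = πd⁴/32 = π(0.0715)⁴/32 = 2.566×10^-6 m⁴.
θ = T·L/(G·J) = 567.5 × 0.915 / (81.4×10⁹ × 2.566×10^-6) = 2.486×10^-3 rad.

0.142°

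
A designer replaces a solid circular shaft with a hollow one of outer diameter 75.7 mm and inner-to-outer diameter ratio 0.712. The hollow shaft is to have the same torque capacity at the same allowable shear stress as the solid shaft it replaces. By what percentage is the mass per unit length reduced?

Equal τ_max and T ⇒ the solid shaft needs d_s³ = d_o³(1−k⁴), so d_s = 75.7·(1−0.712⁴)^(1/3) = 68.56 mm.
Area ratio A_h/A_s = d_o²(1−k²)/d_s² = (1−k²)/(1−k⁴)^(2/3) = 0.6010.
Mass saving = 1 − 0.6010 = 39.9 %.

39.9 %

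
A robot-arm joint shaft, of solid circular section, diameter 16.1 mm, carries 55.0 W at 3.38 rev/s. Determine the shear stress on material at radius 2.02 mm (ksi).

ω = 2π·3.38 = 21.24 rad/s, so T = P/ω = 55.0 / 21.24 = 2.590 N·m.
J = πd⁴/32 = π(0.0161)⁴/32 = 6.596×10^-9 m⁴.
Shear stress varies linearly with radius: τ = T·r/J = 2.590 × 0.00202 / 6.596×10^-9 = 7.931×10^5 Pa.

0.115 ksi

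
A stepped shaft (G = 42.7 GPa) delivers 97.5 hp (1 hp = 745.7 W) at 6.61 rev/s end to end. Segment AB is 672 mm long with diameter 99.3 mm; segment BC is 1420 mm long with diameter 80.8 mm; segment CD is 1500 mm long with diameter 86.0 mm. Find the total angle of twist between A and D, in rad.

ω = 2π·6.61 = 41.53 rad/s, so T = P/ω = 97.5×745.7 / 41.53 = 1751 N·m.
J_AB = π(0.0993)⁴/32 = 9.55×10^-6 m⁴; J_BC = π(0.0808)⁴/32 = 4.18×10^-6 m⁴; J_CD = π(0.0860)⁴/32 = 5.37×10^-6 m⁴.
θ = (T/G)·Σ L_i/J_i = (1751/42.7×10⁹)·(0.672/9.55×10^-6 + 1.42/4.18×10^-6 + 1.50/5.37×10^-6) = 0.02825 rad.

0.0283 rad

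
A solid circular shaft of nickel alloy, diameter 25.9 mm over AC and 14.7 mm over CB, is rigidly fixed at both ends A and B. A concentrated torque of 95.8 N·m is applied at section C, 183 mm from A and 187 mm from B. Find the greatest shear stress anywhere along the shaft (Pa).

2.55e7 Pa

Compatibility: T_A·a/J_AC = T_B·b/J_CB with T_A + T_B = T₀.
J_AC = 4.42×10^-8 m⁴, J_CB = 4.58×10^-9 m⁴, so T_A = T₀·(J_AC/a)/((J_AC/a)+(J_CB/b)) = 86.97 N·m, T_B = 8.832 N·m.
τ in each portion: τ_AC = 2.55×10^7 Pa, τ_CB = 1.42×10^7 Pa; maximum is in AC.
τ_max = T_AC·r/J = 86.97·0.0129/4.42×10^-8 = 2.549×10^7 Pa.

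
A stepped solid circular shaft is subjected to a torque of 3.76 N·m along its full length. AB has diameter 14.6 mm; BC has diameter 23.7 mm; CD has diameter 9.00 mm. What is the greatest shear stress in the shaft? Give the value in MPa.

26.3 MPa

Under the same torque, τ_max = 16T/(πd³) is largest where d is smallest — segment CD (d = 9.00 mm).
τ_max = 16·3.760/(π·(0.00900)³) = 2.627×10^7 Pa.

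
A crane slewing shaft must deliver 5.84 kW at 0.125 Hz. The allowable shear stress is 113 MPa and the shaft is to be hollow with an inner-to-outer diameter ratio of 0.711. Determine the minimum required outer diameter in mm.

ω = 2π·0.125 = 0.7854 rad/s, so T = P/ω = 5.84×10³ / 0.7854 = 7436 N·m.
For a hollow shaft with d_i/d_o = 0.711: τ_max = 16T/(π d_o³ (1−k⁴)), so d_o = [16T/(π τ_allow (1−k⁴))]^(1/3) = [16·7436/(π·1.13×10^8·0.7444)]^(1/3) = 0.07664 m.

76.6 mm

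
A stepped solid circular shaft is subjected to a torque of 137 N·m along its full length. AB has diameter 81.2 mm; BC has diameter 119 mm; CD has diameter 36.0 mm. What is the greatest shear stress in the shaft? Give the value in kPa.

Under the same torque, τ_max = 16T/(πd³) is largest where d is smallest — segment CD (d = 36.0 mm).
τ_max = 16·137.0/(π·(0.0360)³) = 1.495×10^7 Pa.

15000 kPa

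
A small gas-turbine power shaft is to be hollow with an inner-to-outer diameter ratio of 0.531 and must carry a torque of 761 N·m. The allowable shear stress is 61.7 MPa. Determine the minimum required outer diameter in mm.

40.9 mm

For a hollow shaft with d_i/d_o = 0.531: τ_max = 16T/(π d_o³ (1−k⁴)), so d_o = [16T/(π τ_allow (1−k⁴))]^(1/3) = [16·761.0/(π·6.17×10^7·0.9205)]^(1/3) = 0.04086 m.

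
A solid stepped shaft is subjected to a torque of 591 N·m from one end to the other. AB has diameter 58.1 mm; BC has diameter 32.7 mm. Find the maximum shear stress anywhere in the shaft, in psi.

Under the same torque, τ_max = 16T/(πd³) is largest where d is smallest — segment BC (d = 32.7 mm).
τ_max = 16·591.0/(π·(0.0327)³) = 8.608×10^7 Pa.

12500 psi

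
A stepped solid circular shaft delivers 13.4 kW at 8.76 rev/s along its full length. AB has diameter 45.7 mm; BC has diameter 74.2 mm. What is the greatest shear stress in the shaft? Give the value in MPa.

ω = 2π·8.76 = 55.04 rad/s, so T = P/ω = 13.4×10³ / 55.04 = 243.5 N·m.
Under the same torque, τ_max = 16T/(πd³) is largest where d is smallest — segment AB (d = 45.7 mm).
τ_max = 16·243.5/(π·(0.0457)³) = 1.299×10^7 Pa.

13.0 MPa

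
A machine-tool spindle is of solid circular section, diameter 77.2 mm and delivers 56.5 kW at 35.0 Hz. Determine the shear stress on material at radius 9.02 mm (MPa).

ω = 2π·35.0 = 219.9 rad/s, so T = P/ω = 56.5×10³ / 219.9 = 256.9 N·m.
J = πd⁴/32 = π(0.0772)⁴/32 = 3.487×10^-6 m⁴.
Shear stress varies linearly with radius: τ = T·r/J = 256.9 × 0.00902 / 3.487×10^-6 = 6.646×10^5 Pa.

0.665 MPa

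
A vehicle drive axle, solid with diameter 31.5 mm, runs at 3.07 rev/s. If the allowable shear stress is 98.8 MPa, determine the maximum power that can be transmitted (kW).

J = πd⁴/32 = π(0.0315)⁴/32 = 9.666×10^-8 m⁴.
T_max = τ_allow·J/r = 9.88×10^7 × 9.666×10^-8 / 0.0158 = 606.3 N·m.
ω = 2π·3.07 = 19.29 rad/s, so P_max = T_max·ω = 1.170×10^4 W.

11.7 kW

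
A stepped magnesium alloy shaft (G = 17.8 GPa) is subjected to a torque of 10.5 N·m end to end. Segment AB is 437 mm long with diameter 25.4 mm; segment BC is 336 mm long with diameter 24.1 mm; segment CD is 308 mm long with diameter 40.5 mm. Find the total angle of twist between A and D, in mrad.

J_AB = π(0.0254)⁴/32 = 4.09×10^-8 m⁴; J_BC = π(0.0241)⁴/32 = 3.31×10^-8 m⁴; J_CD = π(0.0405)⁴/32 = 2.64×10^-7 m⁴.
θ = (T/G)·Σ L_i/J_i = (10.50/17.8×10⁹)·(0.437/4.09×10^-8 + 0.336/3.31×10^-8 + 0.308/2.64×10^-7) = 0.01298 rad.

13.0 mrad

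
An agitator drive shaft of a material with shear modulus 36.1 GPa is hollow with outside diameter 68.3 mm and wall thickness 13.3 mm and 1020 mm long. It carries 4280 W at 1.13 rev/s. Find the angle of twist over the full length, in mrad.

9.26 mrad

ω = 2π·1.13 = 7.100 rad/s, so T = P/ω = 4280 / 7.100 = 602.8 N·m.
J = π(d_o⁴ − d_i⁴)/32 = π(0.0683⁴ − 0.0417⁴)/32 = 1.840×10^-6 m⁴.
θ = T·L/(G·J) = 602.8 × 1.02 / (36.1×10⁹ × 1.840×10^-6) = 9.259×10^-3 rad.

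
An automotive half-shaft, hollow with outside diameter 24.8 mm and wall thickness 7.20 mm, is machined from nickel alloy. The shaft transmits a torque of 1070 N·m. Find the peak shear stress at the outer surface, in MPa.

369 MPa

J = π(d_o⁴ − d_i⁴)/32 = π(0.0248⁴ − 0.0104⁴)/32 = 3.599×10^-8 m⁴.
τ_max = T·r/J = 1070 × 0.0124 / 3.599×10^-8 = 3.687×10^8 Pa.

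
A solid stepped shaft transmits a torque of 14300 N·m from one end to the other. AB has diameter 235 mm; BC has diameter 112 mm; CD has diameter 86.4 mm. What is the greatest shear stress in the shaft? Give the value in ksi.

Under the same torque, τ_max = 16T/(πd³) is largest where d is smallest — segment CD (d = 86.4 mm).
τ_max = 16·14300/(π·(0.0864)³) = 1.129×10^8 Pa.

16.4 ksi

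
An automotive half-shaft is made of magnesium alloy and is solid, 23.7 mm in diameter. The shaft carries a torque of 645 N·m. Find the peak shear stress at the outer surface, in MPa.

J = πd⁴/32 = π(0.0237)⁴/32 = 3.097×10^-8 m⁴.
τ_max = T·r/J = 645.0 × 0.0118 / 3.097×10^-8 = 2.468×10^8 Pa.

247 MPa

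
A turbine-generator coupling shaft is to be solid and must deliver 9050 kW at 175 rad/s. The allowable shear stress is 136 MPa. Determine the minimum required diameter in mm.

125 mm

ω = 175 rad/s, so T = P/ω = 9050×10³ / 175.0 = 51710 N·m.
For a solid shaft τ_max = 16T/(πd³), so d = (16T/(π τ_allow))^(1/3) = (16·51710/(π·1.36×10^8))^(1/3) = 0.1246 m.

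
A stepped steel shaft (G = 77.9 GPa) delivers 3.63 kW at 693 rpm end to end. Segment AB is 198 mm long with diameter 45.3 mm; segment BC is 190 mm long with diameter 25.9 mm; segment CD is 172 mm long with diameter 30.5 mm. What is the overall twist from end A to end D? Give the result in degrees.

0.250°

ω = 2π·693/60 = 72.57 rad/s, so T = P/ω = 3.63×10³ / 72.57 = 50.02 N·m.
J_AB = π(0.0453)⁴/32 = 4.13×10^-7 m⁴; J_BC = π(0.0259)⁴/32 = 4.42×10^-8 m⁴; J_CD = π(0.0305)⁴/32 = 8.50×10^-8 m⁴.
θ = (T/G)·Σ L_i/J_i = (50.02/77.9×10⁹)·(0.198/4.13×10^-7 + 0.190/4.42×10^-8 + 0.172/8.50×10^-8) = 4.369×10^-3 rad.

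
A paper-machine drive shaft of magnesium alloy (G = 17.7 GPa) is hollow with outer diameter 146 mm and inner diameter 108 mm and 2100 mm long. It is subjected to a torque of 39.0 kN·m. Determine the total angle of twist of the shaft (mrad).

J = π(d_o⁴ − d_i⁴)/32 = π(0.146⁴ − 0.108⁴)/32 = 3.125×10^-5 m⁴.
θ = T·L/(G·J) = 39000 × 2.10 / (17.7×10⁹ × 3.125×10^-5) = 0.1481 rad.

148 mrad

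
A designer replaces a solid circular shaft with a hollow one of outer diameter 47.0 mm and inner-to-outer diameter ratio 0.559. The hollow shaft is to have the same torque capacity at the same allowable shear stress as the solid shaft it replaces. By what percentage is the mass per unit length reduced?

Equal τ_max and T ⇒ the solid shaft needs d_s³ = d_o³(1−k⁴), so d_s = 47.0·(1−0.559⁴)^(1/3) = 45.42 mm.
Area ratio A_h/A_s = d_o²(1−k²)/d_s² = (1−k²)/(1−k⁴)^(2/3) = 0.7363.
Mass saving = 1 − 0.7363 = 26.4 %.

26.4 %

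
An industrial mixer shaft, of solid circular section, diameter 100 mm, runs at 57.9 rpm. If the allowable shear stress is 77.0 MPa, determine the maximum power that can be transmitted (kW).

J = πd⁴/32 = π(0.100)⁴/32 = 9.817×10^-6 m⁴.
T_max = τ_allow·J/r = 7.70×10^7 × 9.817×10^-6 / 0.0500 = 15120 N·m.
ω = 2π·57.9/60 = 6.063 rad/s, so P_max = T_max·ω = 9.167×10^4 W.

91.7 kW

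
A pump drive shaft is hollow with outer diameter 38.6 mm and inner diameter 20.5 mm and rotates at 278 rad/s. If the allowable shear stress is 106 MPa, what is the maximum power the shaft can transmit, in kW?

J = π(d_o⁴ − d_i⁴)/32 = π(0.0386⁴ − 0.0205⁴)/32 = 2.006×10^-7 m⁴.
T_max = τ_allow·J/r = 1.06×10^8 × 2.006×10^-7 / 0.0193 = 1102 N·m.
ω = 278 rad/s, so P_max = T_max·ω = 3.063×10^5 W.

306 kW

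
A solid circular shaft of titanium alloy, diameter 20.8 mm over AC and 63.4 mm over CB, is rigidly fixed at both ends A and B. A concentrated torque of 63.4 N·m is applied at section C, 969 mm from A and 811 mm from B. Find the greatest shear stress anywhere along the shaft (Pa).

1.25e6 Pa

Compatibility: T_A·a/J_AC = T_B·b/J_CB with T_A + T_B = T₀.
J_AC = 1.84×10^-8 m⁴, J_CB = 1.59×10^-6 m⁴, so T_A = T₀·(J_AC/a)/((J_AC/a)+(J_CB/b)) = 0.6088 N·m, T_B = 62.79 N·m.
τ in each portion: τ_AC = 3.45×10^5 Pa, τ_CB = 1.25×10^6 Pa; maximum is in CB.
τ_max = T_CB·r/J = 62.79·0.0317/1.59×10^-6 = 1.255×10^6 Pa.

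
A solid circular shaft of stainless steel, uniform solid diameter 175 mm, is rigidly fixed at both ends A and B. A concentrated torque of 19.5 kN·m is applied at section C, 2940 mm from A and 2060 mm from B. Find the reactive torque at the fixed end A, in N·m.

8030 N·m

With uniform GJ and both ends fixed, compatibility θ_AC = θ_CB gives T_A·a = T_B·b, together with T_A + T_B = T₀.
T_A = T₀·b/(a+b) = 19500·2060/5000 = 8034 N·m; T_B = 11470 N·m.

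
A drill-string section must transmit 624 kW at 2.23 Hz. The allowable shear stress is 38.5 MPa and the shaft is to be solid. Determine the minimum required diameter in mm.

181 mm

ω = 2π·2.23 = 14.01 rad/s, so T = P/ω = 624×10³ / 14.01 = 44530 N·m.
For a solid shaft τ_max = 16T/(πd³), so d = (16T/(π τ_allow))^(1/3) = (16·44530/(π·3.85×10^7))^(1/3) = 0.1806 m.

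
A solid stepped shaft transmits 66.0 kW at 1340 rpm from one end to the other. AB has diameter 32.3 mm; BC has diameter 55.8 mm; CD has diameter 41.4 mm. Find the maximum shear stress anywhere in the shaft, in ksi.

10.3 ksi

ω = 2π·1340/60 = 140.3 rad/s, so T = P/ω = 66.0×10³ / 140.3 = 470.3 N·m.
Under the same torque, τ_max = 16T/(πd³) is largest where d is smallest — segment AB (d = 32.3 mm).
τ_max = 16·470.3/(π·(0.0323)³) = 7.108×10^7 Pa.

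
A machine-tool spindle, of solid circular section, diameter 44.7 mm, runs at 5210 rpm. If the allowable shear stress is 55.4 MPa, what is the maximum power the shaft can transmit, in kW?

J = πd⁴/32 = π(0.0447)⁴/32 = 3.919×10^-7 m⁴.
T_max = τ_allow·J/r = 5.54×10^7 × 3.919×10^-7 / 0.0224 = 971.5 N·m.
ω = 2π·5210/60 = 545.6 rad/s, so P_max = T_max·ω = 5.301×10^5 W.

530 kW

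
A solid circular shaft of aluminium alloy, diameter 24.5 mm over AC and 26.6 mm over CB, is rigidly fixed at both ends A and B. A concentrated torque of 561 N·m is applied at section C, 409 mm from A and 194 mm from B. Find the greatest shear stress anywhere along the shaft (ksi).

Compatibility: T_A·a/J_AC = T_B·b/J_CB with T_A + T_B = T₀.
J_AC = 3.54×10^-8 m⁴, J_CB = 4.92×10^-8 m⁴, so T_A = T₀·(J_AC/a)/((J_AC/a)+(J_CB/b)) = 142.8 N·m, T_B = 418.2 N·m.
τ in each portion: τ_AC = 4.94×10^7 Pa, τ_CB = 1.13×10^8 Pa; maximum is in CB.
τ_max = T_CB·r/J = 418.2·0.0133/4.92×10^-8 = 1.132×10^8 Pa.

16.4 ksi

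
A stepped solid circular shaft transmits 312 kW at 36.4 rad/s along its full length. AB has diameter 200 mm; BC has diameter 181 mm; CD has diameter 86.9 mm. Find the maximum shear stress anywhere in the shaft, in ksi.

9.65 ksi

ω = 36.4 rad/s, so T = P/ω = 312×10³ / 36.40 = 8571 N·m.
Under the same torque, τ_max = 16T/(πd³) is largest where d is smallest — segment CD (d = 86.9 mm).
τ_max = 16·8571/(π·(0.0869)³) = 6.652×10^7 Pa.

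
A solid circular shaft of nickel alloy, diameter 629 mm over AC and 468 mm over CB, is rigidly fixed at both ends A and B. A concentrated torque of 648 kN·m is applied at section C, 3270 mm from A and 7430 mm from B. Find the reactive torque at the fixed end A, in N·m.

571000 N·m

Compatibility: T_A·a/J_AC = T_B·b/J_CB with T_A + T_B = T₀.
J_AC = 0.0154 m⁴, J_CB = 4.71×10^-3 m⁴, so T_A = T₀·(J_AC/a)/((J_AC/a)+(J_CB/b)) = 571000 N·m, T_B = 77010 N·m.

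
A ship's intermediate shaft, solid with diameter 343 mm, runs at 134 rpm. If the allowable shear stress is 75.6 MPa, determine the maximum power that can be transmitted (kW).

J = πd⁴/32 = π(0.343)⁴/32 = 1.359×10^-3 m⁴.
T_max = τ_allow·J/r = 7.56×10^7 × 1.359×10^-3 / 0.172 = 599000 N·m.
ω = 2π·134/60 = 14.03 rad/s, so P_max = T_max·ω = 8.406×10^6 W.

8410 kW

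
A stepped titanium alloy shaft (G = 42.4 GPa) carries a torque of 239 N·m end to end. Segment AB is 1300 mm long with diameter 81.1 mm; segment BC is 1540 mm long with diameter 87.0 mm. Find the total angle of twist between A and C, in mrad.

3.27 mrad

J_AB = π(0.0811)⁴/32 = 4.25×10^-6 m⁴; J_BC = π(0.0870)⁴/32 = 5.62×10^-6 m⁴.
θ = (T/G)·Σ L_i/J_i = (239.0/42.4×10⁹)·(1.30/4.25×10^-6 + 1.54/5.62×10^-6) = 3.269×10^-3 rad.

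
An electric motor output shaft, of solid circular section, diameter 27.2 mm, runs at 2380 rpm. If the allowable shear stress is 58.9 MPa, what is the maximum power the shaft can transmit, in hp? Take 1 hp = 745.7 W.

77.8 hp

J = πd⁴/32 = π(0.0272)⁴/32 = 5.374×10^-8 m⁴.
T_max = τ_allow·J/r = 5.89×10^7 × 5.374×10^-8 / 0.0136 = 232.7 N·m.
ω = 2π·2380/60 = 249.2 rad/s, so P_max = T_max·ω = 5.800×10^4 W.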